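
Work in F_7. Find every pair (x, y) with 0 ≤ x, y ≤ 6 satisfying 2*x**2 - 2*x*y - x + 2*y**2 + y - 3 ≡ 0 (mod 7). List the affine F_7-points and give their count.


Affine F_7-points: {(0, 1), (0, 2), (5, 0), (5, 1), (6, 0), (6, 2)}; count = 6.

For each of the 49 pairs (x, y) ∈ F_7², evaluate f(x, y) mod 7. Record the zeros.
  x = 0: [0↦4, 1↦0, 2↦0, 3↦4, 4↦5, 5↦3, 6↦5]  zeros at y ∈ {1, 2}
  x = 1: [0↦5, 1↦6, 2↦4, 3↦6, 4↦5, 5↦1, 6↦1]  zeros at y ∈ ∅
  x = 2: [0↦3, 1↦2, 2↦5, 3↦5, 4↦2, 5↦3, 6↦1]  zeros at y ∈ ∅
  x = 3: [0↦5, 1↦2, 2↦3, 3↦1, 4↦3, 5↦2, 6↦5]  zeros at y ∈ ∅
  x = 4: [0↦4, 1↦6, 2↦5, 3↦1, 4↦1, 5↦5, 6↦6]  zeros at y ∈ ∅
  x = 5: [0↦0, 1↦0, 2↦4, 3↦5, 4↦3, 5↦5, 6↦4]  zeros at y ∈ {0, 1}
  x = 6: [0↦0, 1↦5, 2↦0, 3↦6, 4↦2, 5↦2, 6↦6]  zeros at y ∈ {0, 2}
Collecting zeros: affine points = {(0, 1), (0, 2), (5, 0), (5, 1), (6, 0), (6, 2)}.
Total count |C(F_7)_aff| = 6.


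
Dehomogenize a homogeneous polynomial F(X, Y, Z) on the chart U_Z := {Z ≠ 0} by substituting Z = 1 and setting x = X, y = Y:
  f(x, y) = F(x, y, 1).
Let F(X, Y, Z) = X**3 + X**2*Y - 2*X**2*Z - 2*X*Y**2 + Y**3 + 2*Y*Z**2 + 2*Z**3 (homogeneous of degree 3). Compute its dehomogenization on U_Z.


f(x, y) = x**3 + x**2*y - 2*x**2 - 2*x*y**2 + y**3 + 2*y + 2

On U_Z we set Z = 1. Each monomial c·X^i·Y^j·Z^k in F becomes c·x^i·y^j·1^k = c·x^i·y^j.
Substituting Z = 1: F(X, Y, 1) = x**3 + x**2*y - 2*x**2 - 2*x*y**2 + y**3 + 2*y + 2.
Note: deg(f) ≤ deg(F) = 3; strict inequality happens when F is divisible by Z (lost terms).


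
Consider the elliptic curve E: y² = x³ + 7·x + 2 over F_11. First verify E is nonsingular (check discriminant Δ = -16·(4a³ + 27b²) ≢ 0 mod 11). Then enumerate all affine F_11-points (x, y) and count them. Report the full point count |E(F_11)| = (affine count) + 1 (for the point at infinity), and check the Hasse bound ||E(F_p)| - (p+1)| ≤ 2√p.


Affine points = {(7, 3), (7, 8), (8, 3), (8, 8), (10, 4), (10, 7)}; affine count = 6; |E(F_11)| = 7.

Discriminant check: Δ ∝ 4a³ + 27b² = 4·7³ + 27·2² = 4·343 + 27·4 ≡ 6 (mod 11). Nonzero ⇒ E is nonsingular.
For each x ∈ F_11, compute rhs = x³ + 7·x + 2 mod 11, then count y ∈ F_11 with y² ≡ rhs.
  x = 0: rhs = 2, matching y values: none (0 points).
  x = 1: rhs = 10, matching y values: none (0 points).
  x = 2: rhs = 2, matching y values: none (0 points).
  x = 3: rhs = 6, matching y values: none (0 points).
  x = 4: rhs = 6, matching y values: none (0 points).
  x = 5: rhs = 8, matching y values: none (0 points).
  x = 6: rhs = 7, matching y values: none (0 points).
  x = 7: rhs = 9, matching y values: 3, 8 (2 points).
  x = 8: rhs = 9, matching y values: 3, 8 (2 points).
  x = 9: rhs = 2, matching y values: none (0 points).
  x = 10: rhs = 5, matching y values: 4, 7 (2 points).
Total affine count: 6.
Full point count |E(F_11)| = 6 + 1 = 7.
Hasse bound: |7 − (11+1)| = |-5| = 5 ≤ 2√11 ≈ 6.6332 ✓.


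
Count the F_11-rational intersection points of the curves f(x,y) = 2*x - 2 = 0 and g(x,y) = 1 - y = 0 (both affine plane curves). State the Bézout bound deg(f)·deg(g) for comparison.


Common zeros: {(1, 1)}; count = 1; Bézout bound = 1.

deg(f) = 1, deg(g) = 1, so Bézout bound = 1.
Scan x ∈ F_11. For each x, list the y ∈ F_11 with f(x, y) ≡ 0 and those with g(x, y) ≡ 0 (mod 11); the common zeros in that column are the intersection.
  x = 0: f ≡ 0 at y ∈ ∅; g ≡ 0 at y ∈ {1}; common: ∅.
  x = 1: f ≡ 0 at y ∈ {0, 1, 2, 3, 4, 5, 6, 7, 8, 9, 10}; g ≡ 0 at y ∈ {1}; common: {1}.
  x = 2: f ≡ 0 at y ∈ ∅; g ≡ 0 at y ∈ {1}; common: ∅.
  x = 3: f ≡ 0 at y ∈ ∅; g ≡ 0 at y ∈ {1}; common: ∅.
  x = 4: f ≡ 0 at y ∈ ∅; g ≡ 0 at y ∈ {1}; common: ∅.
  x = 5: f ≡ 0 at y ∈ ∅; g ≡ 0 at y ∈ {1}; common: ∅.
  x = 6: f ≡ 0 at y ∈ ∅; g ≡ 0 at y ∈ {1}; common: ∅.
  x = 7: f ≡ 0 at y ∈ ∅; g ≡ 0 at y ∈ {1}; common: ∅.
  x = 8: f ≡ 0 at y ∈ ∅; g ≡ 0 at y ∈ {1}; common: ∅.
  x = 9: f ≡ 0 at y ∈ ∅; g ≡ 0 at y ∈ {1}; common: ∅.
  x = 10: f ≡ 0 at y ∈ ∅; g ≡ 0 at y ∈ {1}; common: ∅.
Collecting: common zeros = {(1, 1)}, so the count is 1.
Comparison with the Bézout bound: 1 ≤ 1 = deg(f)·deg(g), as expected for curves with no common component (the bound is attained).


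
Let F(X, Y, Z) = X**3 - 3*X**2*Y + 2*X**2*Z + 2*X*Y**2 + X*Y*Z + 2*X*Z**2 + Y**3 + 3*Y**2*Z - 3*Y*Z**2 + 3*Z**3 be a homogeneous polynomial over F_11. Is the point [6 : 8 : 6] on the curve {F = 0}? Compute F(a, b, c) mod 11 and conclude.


F(6,8,6) ≡ 3 (mod 11); P is NOT on the curve.

Evaluate F(6, 8, 6) term-by-term (mod 11).
  X**3 ↦ 1·216·1·1 = 216
  -3*X**2*Y ↦ -3·36·8·1 = -864
  2*X**2*Z ↦ 2·36·1·6 = 432
  2*X*Y**2 ↦ 2·6·64·1 = 768
  X*Y*Z ↦ 1·6·8·6 = 288
  2*X*Z**2 ↦ 2·6·1·36 = 432
  Y**3 ↦ 1·1·512·1 = 512
  3*Y**2*Z ↦ 3·1·64·6 = 1152
  -3*Y*Z**2 ↦ -3·1·8·36 = -864
  3*Z**3 ↦ 3·1·1·216 = 648
Sum: F(6, 8, 6) = (216) + (-864) + (432) + (768) + (288) + (432) + (512) + (1152) + (-864) + (648) = 2720.
Reducing mod 11: 2720 ≡ 3 (mod 11).
Since F(a, b, c) ≡ 3 ≠ 0 (mod 11), P does NOT lie on the curve.


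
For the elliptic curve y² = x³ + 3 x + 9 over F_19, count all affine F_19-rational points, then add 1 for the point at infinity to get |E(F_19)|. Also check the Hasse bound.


Affine points = {(0, 3), (0, 16), (2, 2), (2, 17), (3, 8), (3, 11), (4, 3), (4, 16), (5, 4), (5, 15), (9, 9), (9, 10), (11, 9), (11, 10), (12, 5), (12, 14), (15, 3), (15, 16), (16, 7), (16, 12), (18, 9), (18, 10)}; affine count = 22; |E(F_19)| = 23.

Discriminant check: Δ ∝ 4a³ + 27b² = 4·3³ + 27·9² = 4·27 + 27·81 ≡ 15 (mod 19). Nonzero ⇒ E is nonsingular.
For each x ∈ F_19, compute rhs = x³ + 3·x + 9 mod 19, then count y ∈ F_19 with y² ≡ rhs.
  x = 0: rhs = 9, matching y values: 3, 16 (2 points).
  x = 1: rhs = 13, matching y values: none (0 points).
  x = 2: rhs = 4, matching y values: 2, 17 (2 points).
  x = 3: rhs = 7, matching y values: 8, 11 (2 points).
  x = 4: rhs = 9, matching y values: 3, 16 (2 points).
  x = 5: rhs = 16, matching y values: 4, 15 (2 points).
  x = 6: rhs = 15, matching y values: none (0 points).
  x = 7: rhs = 12, matching y values: none (0 points).
  x = 8: rhs = 13, matching y values: none (0 points).
  x = 9: rhs = 5, matching y values: 9, 10 (2 points).
  x = 10: rhs = 13, matching y values: none (0 points).
  x = 11: rhs = 5, matching y values: 9, 10 (2 points).
  x = 12: rhs = 6, matching y values: 5, 14 (2 points).
  x = 13: rhs = 3, matching y values: none (0 points).
  x = 14: rhs = 2, matching y values: none (0 points).
  x = 15: rhs = 9, matching y values: 3, 16 (2 points).
  x = 16: rhs = 11, matching y values: 7, 12 (2 points).
  x = 17: rhs = 14, matching y values: none (0 points).
  x = 18: rhs = 5, matching y values: 9, 10 (2 points).
Total affine count: 22.
Full point count |E(F_19)| = 22 + 1 = 23.
Hasse bound: |23 − (19+1)| = |3| = 3 ≤ 2√19 ≈ 8.7178 ✓.


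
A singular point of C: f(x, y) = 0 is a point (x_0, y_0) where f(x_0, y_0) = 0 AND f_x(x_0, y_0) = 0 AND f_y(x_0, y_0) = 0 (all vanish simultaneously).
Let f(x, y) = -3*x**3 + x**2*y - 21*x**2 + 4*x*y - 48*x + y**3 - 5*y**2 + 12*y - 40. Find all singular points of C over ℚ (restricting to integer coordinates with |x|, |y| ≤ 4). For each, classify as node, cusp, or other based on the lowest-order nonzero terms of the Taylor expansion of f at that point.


Singular points: {(-2, 2)}; classification: node.

Compute partial derivatives:
  f_x = -9*x**2 + 2*x*y - 42*x + 4*y - 48.
  f_y = x**2 + 4*x + 3*y**2 - 10*y + 12.
Scan x_0 ∈ {−4, ..., 4}. For each x_0, f_y(x_0, y) is a polynomial in y; find its integer roots y ∈ {−4, ..., 4}, then test f_x and f at those candidates.
  x = -4: f_y(-4, y) = 3*y**2 - 10*y + 12; no integer root y with |y| ≤ 4.
  x = -3: f_y(-3, y) = 3*y**2 - 10*y + 9; no integer root y with |y| ≤ 4.
  x = -2: f_y(-2, y) = 3*y**2 - 10*y + 8; vanishes at y ∈ {2}. (-2, 2): f_x = 0, f = 0 — SINGULAR.
  x = -1: f_y(-1, y) = 3*y**2 - 10*y + 9; no integer root y with |y| ≤ 4.
  x = 0: f_y(0, y) = 3*y**2 - 10*y + 12; no integer root y with |y| ≤ 4.
  x = 1: f_y(1, y) = 3*y**2 - 10*y + 17; no integer root y with |y| ≤ 4.
  x = 2: f_y(2, y) = 3*y**2 - 10*y + 24; no integer root y with |y| ≤ 4.
  x = 3: f_y(3, y) = 3*y**2 - 10*y + 33; no integer root y with |y| ≤ 4.
  x = 4: f_y(4, y) = 3*y**2 - 10*y + 44; no integer root y with |y| ≤ 4.
Only singular point on the grid: (-2, 2).
Classify: substitute x = -2 + u, y = 2 + v and expand: f = -3*u**3 + u**2*v - u**2 + v**3 + v**2.
No constant or linear terms (consistent with a singular point). Quadratic part: -u**2 + v**2. Cubic part: -3*u**3 + u**2*v + v**3.
The quadratic part v**2 - u**2 = (v − u)(v + u) splits into two distinct linear factors, so there are two distinct tangent lines y − 2 = ±(x − -2) — this is a node (ordinary double point).
Classification: node.


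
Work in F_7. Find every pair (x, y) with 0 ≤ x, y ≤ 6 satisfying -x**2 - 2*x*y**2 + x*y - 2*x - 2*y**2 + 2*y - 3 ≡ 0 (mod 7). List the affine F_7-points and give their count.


Affine F_7-points: {(0, 2), (0, 6), (1, 1), (1, 5), (2, 4), (2, 6), (3, 1), (3, 4), (6, 2)}; count = 9.

For each of the 49 pairs (x, y) ∈ F_7², evaluate f(x, y) mod 7. Record the zeros.
  x = 0: [0↦4, 1↦4, 2↦0, 3↦6, 4↦1, 5↦6, 6↦0]  zeros at y ∈ {2, 6}
  x = 1: [0↦1, 1↦0, 2↦5, 3↦2, 4↦5, 5↦0, 6↦1]  zeros at y ∈ {1, 5}
  x = 2: [0↦3, 1↦1, 2↦1, 3↦3, 4↦0, 5↦6, 6↦0]  zeros at y ∈ {4, 6}
  x = 3: [0↦3, 1↦0, 2↦2, 3↦2, 4↦0, 5↦3, 6↦4]  zeros at y ∈ {1, 4}
  x = 4: [0↦1, 1↦4, 2↦1, 3↦6, 4↦5, 5↦5, 6↦6]  zeros at y ∈ ∅
  x = 5: [0↦4, 1↦6, 2↦5, 3↦1, 4↦1, 5↦5, 6↦6]  zeros at y ∈ ∅
  x = 6: [0↦5, 1↦6, 2↦0, 3↦1, 4↦2, 5↦3, 6↦4]  zeros at y ∈ {2}
Collecting zeros: affine points = {(0, 2), (0, 6), (1, 1), (1, 5), (2, 4), (2, 6), (3, 1), (3, 4), (6, 2)}.
Total count |C(F_7)_aff| = 9.


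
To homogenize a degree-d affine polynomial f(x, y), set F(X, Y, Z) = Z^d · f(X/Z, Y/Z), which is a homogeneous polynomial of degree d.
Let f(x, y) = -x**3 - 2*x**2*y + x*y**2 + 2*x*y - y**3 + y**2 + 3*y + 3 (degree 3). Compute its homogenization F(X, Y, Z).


F(X, Y, Z) = -X**3 - 2*X**2*Y + X*Y**2 + 2*X*Y*Z - Y**3 + Y**2*Z + 3*Y*Z**2 + 3*Z**3

deg(f) = 3.
Substitute x = X/Z, y = Y/Z into f, then multiply by Z^3.
  monomial -1·x^3·y^0 ↦ -1·X^3·Y^0·Z^0.
  monomial -2·x^2·y^1 ↦ -2·X^2·Y^1·Z^0.
  monomial 1·x^1·y^2 ↦ 1·X^1·Y^2·Z^0.
  monomial 2·x^1·y^1 ↦ 2·X^1·Y^1·Z^1.
  monomial -1·x^0·y^3 ↦ -1·X^0·Y^3·Z^0.
  monomial 1·x^0·y^2 ↦ 1·X^0·Y^2·Z^1.
  monomial 3·x^0·y^1 ↦ 3·X^0·Y^1·Z^2.
  monomial 3·x^0·y^0 ↦ 3·X^0·Y^0·Z^3.
Collecting: F(X, Y, Z) = -X**3 - 2*X**2*Y + X*Y**2 + 2*X*Y*Z - Y**3 + Y**2*Z + 3*Y*Z**2 + 3*Z**3.


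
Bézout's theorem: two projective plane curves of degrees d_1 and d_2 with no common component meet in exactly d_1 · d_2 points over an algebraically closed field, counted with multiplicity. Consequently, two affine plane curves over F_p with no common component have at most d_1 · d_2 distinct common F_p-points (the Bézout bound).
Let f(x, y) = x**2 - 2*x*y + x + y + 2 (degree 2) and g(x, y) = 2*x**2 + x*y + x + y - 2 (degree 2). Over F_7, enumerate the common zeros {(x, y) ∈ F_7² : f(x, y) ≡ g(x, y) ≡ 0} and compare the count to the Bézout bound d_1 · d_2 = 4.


Common zeros: ∅; count = 0; Bézout bound = 4.

deg(f) = 2, deg(g) = 2, so Bézout bound = 4.
Scan x ∈ F_7. For each x, list the y ∈ F_7 with f(x, y) ≡ 0 and those with g(x, y) ≡ 0 (mod 7); the common zeros in that column are the intersection.
  x = 0: f ≡ 0 at y ∈ {5}; g ≡ 0 at y ∈ {2}; common: ∅.
  x = 1: f ≡ 0 at y ∈ {4}; g ≡ 0 at y ∈ {3}; common: ∅.
  x = 2: f ≡ 0 at y ∈ {5}; g ≡ 0 at y ∈ {2}; common: ∅.
  x = 3: f ≡ 0 at y ∈ {0}; g ≡ 0 at y ∈ {4}; common: ∅.
  x = 4: f ≡ 0 at y ∈ ∅; g ≡ 0 at y ∈ {3}; common: ∅.
  x = 5: f ≡ 0 at y ∈ {2}; g ≡ 0 at y ∈ {4}; common: ∅.
  x = 6: f ≡ 0 at y ∈ {4}; g ≡ 0 at y ∈ ∅; common: ∅.
Collecting: common zeros = ∅, so the count is 0.
Comparison with the Bézout bound: 0 ≤ 4 = deg(f)·deg(g), as expected for curves with no common component (the affine F_7-count falls short of the bound because intersections may lie at infinity, over extension fields, or carry multiplicity).


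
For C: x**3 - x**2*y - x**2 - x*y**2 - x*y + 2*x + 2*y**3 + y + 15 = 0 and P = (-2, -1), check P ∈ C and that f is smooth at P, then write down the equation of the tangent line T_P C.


Tangent line at P: 14*x + y + 29 = 0.

Step 1: f(-2, -1) = 0, so P lies on C.
Step 2: partial derivatives
  f_x(x, y) = 3*x**2 - 2*x*y - 2*x - y**2 - y + 2, f_y(x, y) = -x**2 - 2*x*y - x + 6*y**2 + 1.
  f_x(P) = 14, f_y(P) = 1 (gradient nonzero, so P is smooth).
Step 3: tangent line at P: 14·(x − -2) + 1·(y − -1) = 0.
Expanding: 14*x + y + 29 = 0.


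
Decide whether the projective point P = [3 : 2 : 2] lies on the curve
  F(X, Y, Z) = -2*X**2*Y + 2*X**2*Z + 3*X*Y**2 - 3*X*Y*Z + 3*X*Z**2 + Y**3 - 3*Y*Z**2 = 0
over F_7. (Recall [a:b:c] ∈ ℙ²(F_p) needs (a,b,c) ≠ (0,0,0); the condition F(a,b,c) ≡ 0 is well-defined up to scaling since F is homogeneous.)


F(3,2,2) ≡ 6 (mod 7); P is NOT on the curve.

Evaluate F(3, 2, 2) term-by-term (mod 7).
  -2*X**2*Y ↦ -2·9·2·1 = -36
  2*X**2*Z ↦ 2·9·1·2 = 36
  3*X*Y**2 ↦ 3·3·4·1 = 36
  -3*X*Y*Z ↦ -3·3·2·2 = -36
  3*X*Z**2 ↦ 3·3·1·4 = 36
  Y**3 ↦ 1·1·8·1 = 8
  -3*Y*Z**2 ↦ -3·1·2·4 = -24
Sum: F(3, 2, 2) = (-36) + (36) + (36) + (-36) + (36) + (8) + (-24) = 20.
Reducing mod 7: 20 ≡ 6 (mod 7).
Since F(a, b, c) ≡ 6 ≠ 0 (mod 7), P does NOT lie on the curve.


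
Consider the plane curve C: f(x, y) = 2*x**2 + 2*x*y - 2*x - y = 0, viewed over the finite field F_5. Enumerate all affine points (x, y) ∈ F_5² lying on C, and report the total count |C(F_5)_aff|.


Affine F_5-points: {(0, 0), (1, 0), (2, 2), (4, 3)}; count = 4.

For each of the 25 pairs (x, y) ∈ F_5², evaluate f(x, y) mod 5. Record the zeros.
  x = 0: [0↦0, 1↦4, 2↦3, 3↦2, 4↦1]  zeros at y ∈ {0}
  x = 1: [0↦0, 1↦1, 2↦2, 3↦3, 4↦4]  zeros at y ∈ {0}
  x = 2: [0↦4, 1↦2, 2↦0, 3↦3, 4↦1]  zeros at y ∈ {2}
  x = 3: [0↦2, 1↦2, 2↦2, 3↦2, 4↦2]  zeros at y ∈ ∅
  x = 4: [0↦4, 1↦1, 2↦3, 3↦0, 4↦2]  zeros at y ∈ {3}
Collecting zeros: affine points = {(0, 0), (1, 0), (2, 2), (4, 3)}.
Total count |C(F_5)_aff| = 4.


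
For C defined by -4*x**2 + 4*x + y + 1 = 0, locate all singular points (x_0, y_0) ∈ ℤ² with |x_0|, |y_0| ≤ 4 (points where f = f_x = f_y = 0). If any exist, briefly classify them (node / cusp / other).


No singular points in the scanned grid; C is smooth there.

Compute partial derivatives:
  f_x = 4 - 8*x.
  f_y = 1.
f_y = 1 is a nonzero constant, so f_y never vanishes: no point (x, y) can satisfy f = f_x = f_y = 0. In particular no (x, y) ∈ {−4, ..., 4}² is singular; the curve is smooth.


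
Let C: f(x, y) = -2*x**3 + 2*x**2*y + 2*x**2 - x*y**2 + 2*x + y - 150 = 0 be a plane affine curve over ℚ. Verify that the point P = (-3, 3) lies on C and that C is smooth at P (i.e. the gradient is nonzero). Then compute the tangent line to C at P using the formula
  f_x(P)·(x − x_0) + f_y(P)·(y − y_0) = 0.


Tangent line at P: -109*x + 37*y - 438 = 0.

Step 1: f(-3, 3) = 0, so P lies on C.
Step 2: partial derivatives
  f_x(x, y) = -6*x**2 + 4*x*y + 4*x - y**2 + 2, f_y(x, y) = 2*x**2 - 2*x*y + 1.
  f_x(P) = -109, f_y(P) = 37 (gradient nonzero, so P is smooth).
Step 3: tangent line at P: -109·(x − -3) + 37·(y − 3) = 0.
Expanding: -109*x + 37*y - 438 = 0.


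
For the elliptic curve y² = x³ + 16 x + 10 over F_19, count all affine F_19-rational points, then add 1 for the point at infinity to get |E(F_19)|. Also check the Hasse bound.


Affine points = {(3, 3), (3, 16), (4, 9), (4, 10), (5, 5), (5, 14), (7, 3), (7, 16), (8, 2), (8, 17), (9, 3), (9, 16), (10, 7), (10, 12), (11, 4), (11, 15), (12, 7), (12, 12), (16, 7), (16, 12)}; affine count = 20; |E(F_19)| = 21.

Discriminant check: Δ ∝ 4a³ + 27b² = 4·16³ + 27·10² = 4·4096 + 27·100 ≡ 8 (mod 19). Nonzero ⇒ E is nonsingular.
For each x ∈ F_19, compute rhs = x³ + 16·x + 10 mod 19, then count y ∈ F_19 with y² ≡ rhs.
  x = 0: rhs = 10, matching y values: none (0 points).
  x = 1: rhs = 8, matching y values: none (0 points).
  x = 2: rhs = 12, matching y values: none (0 points).
  x = 3: rhs = 9, matching y values: 3, 16 (2 points).
  x = 4: rhs = 5, matching y values: 9, 10 (2 points).
  x = 5: rhs = 6, matching y values: 5, 14 (2 points).
  x = 6: rhs = 18, matching y values: none (0 points).
  x = 7: rhs = 9, matching y values: 3, 16 (2 points).
  x = 8: rhs = 4, matching y values: 2, 17 (2 points).
  x = 9: rhs = 9, matching y values: 3, 16 (2 points).
  x = 10: rhs = 11, matching y values: 7, 12 (2 points).
  x = 11: rhs = 16, matching y values: 4, 15 (2 points).
  x = 12: rhs = 11, matching y values: 7, 12 (2 points).
  x = 13: rhs = 2, matching y values: none (0 points).
  x = 14: rhs = 14, matching y values: none (0 points).
  x = 15: rhs = 15, matching y values: none (0 points).
  x = 16: rhs = 11, matching y values: 7, 12 (2 points).
  x = 17: rhs = 8, matching y values: none (0 points).
  x = 18: rhs = 12, matching y values: none (0 points).
Total affine count: 20.
Full point count |E(F_19)| = 20 + 1 = 21.
Hasse bound: |21 − (19+1)| = |1| = 1 ≤ 2√19 ≈ 8.7178 ✓.


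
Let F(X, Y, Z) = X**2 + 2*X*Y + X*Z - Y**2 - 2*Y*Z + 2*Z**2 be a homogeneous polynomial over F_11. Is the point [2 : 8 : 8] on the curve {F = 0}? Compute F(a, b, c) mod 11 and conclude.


F(2,8,8) ≡ 10 (mod 11); P is NOT on the curve.

Evaluate F(2, 8, 8) term-by-term (mod 11).
  X**2 ↦ 1·4·1·1 = 4
  2*X*Y ↦ 2·2·8·1 = 32
  X*Z ↦ 1·2·1·8 = 16
  -Y**2 ↦ -1·1·64·1 = -64
  -2*Y*Z ↦ -2·1·8·8 = -128
  2*Z**2 ↦ 2·1·1·64 = 128
Sum: F(2, 8, 8) = (4) + (32) + (16) + (-64) + (-128) + (128) = -12.
Reducing mod 11: -12 ≡ 10 (mod 11).
Since F(a, b, c) ≡ 10 ≠ 0 (mod 11), P does NOT lie on the curve.


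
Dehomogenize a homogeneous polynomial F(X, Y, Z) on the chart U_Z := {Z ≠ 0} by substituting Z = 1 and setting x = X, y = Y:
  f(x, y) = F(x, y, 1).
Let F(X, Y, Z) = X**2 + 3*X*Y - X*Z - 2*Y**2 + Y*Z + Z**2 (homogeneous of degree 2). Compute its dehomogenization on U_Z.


f(x, y) = x**2 + 3*x*y - x - 2*y**2 + y + 1

On U_Z we set Z = 1. Each monomial c·X^i·Y^j·Z^k in F becomes c·x^i·y^j·1^k = c·x^i·y^j.
Substituting Z = 1: F(X, Y, 1) = x**2 + 3*x*y - x - 2*y**2 + y + 1.
Note: deg(f) ≤ deg(F) = 2; strict inequality happens when F is divisible by Z (lost terms).


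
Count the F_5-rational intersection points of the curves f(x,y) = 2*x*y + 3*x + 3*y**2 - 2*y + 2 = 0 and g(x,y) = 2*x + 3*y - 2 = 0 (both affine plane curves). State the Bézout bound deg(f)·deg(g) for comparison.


Common zeros: {(1, 0)}; count = 1; Bézout bound = 2.

deg(f) = 2, deg(g) = 1, so Bézout bound = 2.
Scan x ∈ F_5. For each x, list the y ∈ F_5 with f(x, y) ≡ 0 and those with g(x, y) ≡ 0 (mod 5); the common zeros in that column are the intersection.
  x = 0: f ≡ 0 at y ∈ {2}; g ≡ 0 at y ∈ {4}; common: ∅.
  x = 1: f ≡ 0 at y ∈ {0}; g ≡ 0 at y ∈ {0}; common: {0}.
  x = 2: f ≡ 0 at y ∈ ∅; g ≡ 0 at y ∈ {1}; common: ∅.
  x = 3: f ≡ 0 at y ∈ {3, 4}; g ≡ 0 at y ∈ {2}; common: ∅.
  x = 4: f ≡ 0 at y ∈ ∅; g ≡ 0 at y ∈ {3}; common: ∅.
Collecting: common zeros = {(1, 0)}, so the count is 1.
Comparison with the Bézout bound: 1 ≤ 2 = deg(f)·deg(g), as expected for curves with no common component (the affine F_5-count falls short of the bound because intersections may lie at infinity, over extension fields, or carry multiplicity).


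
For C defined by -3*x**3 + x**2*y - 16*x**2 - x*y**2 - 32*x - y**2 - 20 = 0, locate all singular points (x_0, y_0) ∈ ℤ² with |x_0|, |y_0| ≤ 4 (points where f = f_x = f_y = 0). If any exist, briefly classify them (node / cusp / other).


Singular points: {(-2, -2)}; classification: cusp.

Compute partial derivatives:
  f_x = -9*x**2 + 2*x*y - 32*x - y**2 - 32.
  f_y = x**2 - 2*x*y - 2*y.
Scan x_0 ∈ {−4, ..., 4}. For each x_0, f_y(x_0, y) is a polynomial in y; find its integer roots y ∈ {−4, ..., 4}, then test f_x and f at those candidates.
  x = -4: f_y(-4, y) = 6*y + 16; no integer root y with |y| ≤ 4.
  x = -3: f_y(-3, y) = 4*y + 9; no integer root y with |y| ≤ 4.
  x = -2: f_y(-2, y) = 2*y + 4; vanishes at y ∈ {-2}. (-2, -2): f_x = 0, f = 0 — SINGULAR.
  x = -1: f_y(-1, y) = 1; no integer root y with |y| ≤ 4.
  x = 0: f_y(0, y) = -2*y; vanishes at y ∈ {0}. (0, 0): f_x = -32 ≠ 0.
  x = 1: f_y(1, y) = 1 - 4*y; no integer root y with |y| ≤ 4.
  x = 2: f_y(2, y) = 4 - 6*y; no integer root y with |y| ≤ 4.
  x = 3: f_y(3, y) = 9 - 8*y; no integer root y with |y| ≤ 4.
  x = 4: f_y(4, y) = 16 - 10*y; no integer root y with |y| ≤ 4.
Only singular point on the grid: (-2, -2).
Classify: substitute x = -2 + u, y = -2 + v and expand: f = -3*u**3 + u**2*v - u*v**2 + v**2.
No constant or linear terms (consistent with a singular point). Quadratic part: v**2. Cubic part: -3*u**3 + u**2*v - u*v**2.
The quadratic part v**2 is a perfect square, so there is a single (double) tangent line v = 0, i.e. y = -2. Restricting the cubic part to that line (v = 0) leaves -3*u**3 ≠ 0, so f is not divisible by v and the branch is v² ≈ 3*u**3 to lowest order — this is a cusp.
Classification: cusp.


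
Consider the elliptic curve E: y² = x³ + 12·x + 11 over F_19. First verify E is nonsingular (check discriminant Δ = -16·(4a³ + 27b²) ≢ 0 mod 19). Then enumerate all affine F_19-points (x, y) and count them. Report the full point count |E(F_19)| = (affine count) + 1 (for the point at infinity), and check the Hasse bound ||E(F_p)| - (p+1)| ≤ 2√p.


Affine points = {(0, 7), (0, 12), (1, 9), (1, 10), (2, 9), (2, 10), (3, 6), (3, 13), (4, 3), (4, 16), (5, 5), (5, 14), (7, 1), (7, 18), (8, 7), (8, 12), (11, 7), (11, 12), (14, 4), (14, 15), (16, 9), (16, 10), (17, 6), (17, 13), (18, 6), (18, 13)}; affine count = 26; |E(F_19)| = 27.

Discriminant check: Δ ∝ 4a³ + 27b² = 4·12³ + 27·11² = 4·1728 + 27·121 ≡ 14 (mod 19). Nonzero ⇒ E is nonsingular.
For each x ∈ F_19, compute rhs = x³ + 12·x + 11 mod 19, then count y ∈ F_19 with y² ≡ rhs.
  x = 0: rhs = 11, matching y values: 7, 12 (2 points).
  x = 1: rhs = 5, matching y values: 9, 10 (2 points).
  x = 2: rhs = 5, matching y values: 9, 10 (2 points).
  x = 3: rhs = 17, matching y values: 6, 13 (2 points).
  x = 4: rhs = 9, matching y values: 3, 16 (2 points).
  x = 5: rhs = 6, matching y values: 5, 14 (2 points).
  x = 6: rhs = 14, matching y values: none (0 points).
  x = 7: rhs = 1, matching y values: 1, 18 (2 points).
  x = 8: rhs = 11, matching y values: 7, 12 (2 points).
  x = 9: rhs = 12, matching y values: none (0 points).
  x = 10: rhs = 10, matching y values: none (0 points).
  x = 11: rhs = 11, matching y values: 7, 12 (2 points).
  x = 12: rhs = 2, matching y values: none (0 points).
  x = 13: rhs = 8, matching y values: none (0 points).
  x = 14: rhs = 16, matching y values: 4, 15 (2 points).
  x = 15: rhs = 13, matching y values: none (0 points).
  x = 16: rhs = 5, matching y values: 9, 10 (2 points).
  x = 17: rhs = 17, matching y values: 6, 13 (2 points).
  x = 18: rhs = 17, matching y values: 6, 13 (2 points).
Total affine count: 26.
Full point count |E(F_19)| = 26 + 1 = 27.
Hasse bound: |27 − (19+1)| = |7| = 7 ≤ 2√19 ≈ 8.7178 ✓.


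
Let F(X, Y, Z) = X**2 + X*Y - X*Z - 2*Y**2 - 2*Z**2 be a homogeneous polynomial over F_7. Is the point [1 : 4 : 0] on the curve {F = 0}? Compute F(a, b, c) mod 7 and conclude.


F(1,4,0) ≡ 1 (mod 7); P is NOT on the curve.

Evaluate F(1, 4, 0) term-by-term (mod 7).
  X**2 ↦ 1·1·1·1 = 1
  X*Y ↦ 1·1·4·1 = 4
  -X*Z ↦ -1·1·1·0 = 0
  -2*Y**2 ↦ -2·1·16·1 = -32
  -2*Z**2 ↦ -2·1·1·0 = 0
Sum: F(1, 4, 0) = (1) + (4) + (0) + (-32) + (0) = -27.
Reducing mod 7: -27 ≡ 1 (mod 7).
Since F(a, b, c) ≡ 1 ≠ 0 (mod 7), P does NOT lie on the curve.


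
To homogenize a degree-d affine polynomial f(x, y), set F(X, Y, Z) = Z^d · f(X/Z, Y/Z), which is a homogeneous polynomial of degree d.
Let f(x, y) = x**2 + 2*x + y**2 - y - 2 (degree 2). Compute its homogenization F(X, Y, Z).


F(X, Y, Z) = X**2 + 2*X*Z + Y**2 - Y*Z - 2*Z**2

deg(f) = 2.
Substitute x = X/Z, y = Y/Z into f, then multiply by Z^2.
  monomial 1·x^2·y^0 ↦ 1·X^2·Y^0·Z^0.
  monomial 2·x^1·y^0 ↦ 2·X^1·Y^0·Z^1.
  monomial 1·x^0·y^2 ↦ 1·X^0·Y^2·Z^0.
  monomial -1·x^0·y^1 ↦ -1·X^0·Y^1·Z^1.
  monomial -2·x^0·y^0 ↦ -2·X^0·Y^0·Z^2.
Collecting: F(X, Y, Z) = X**2 + 2*X*Z + Y**2 - Y*Z - 2*Z**2.


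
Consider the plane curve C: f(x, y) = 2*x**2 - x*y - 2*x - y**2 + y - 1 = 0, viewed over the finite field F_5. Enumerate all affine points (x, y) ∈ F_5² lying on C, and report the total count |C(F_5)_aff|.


Affine F_5-points: {(1, 2), (1, 3), (4, 3), (4, 4)}; count = 4.

For each of the 25 pairs (x, y) ∈ F_5², evaluate f(x, y) mod 5. Record the zeros.
  x = 0: [0↦4, 1↦4, 2↦2, 3↦3, 4↦2]  zeros at y ∈ ∅
  x = 1: [0↦4, 1↦3, 2↦0, 3↦0, 4↦3]  zeros at y ∈ {2, 3}
  x = 2: [0↦3, 1↦1, 2↦2, 3↦1, 4↦3]  zeros at y ∈ ∅
  x = 3: [0↦1, 1↦3, 2↦3, 3↦1, 4↦2]  zeros at y ∈ ∅
  x = 4: [0↦3, 1↦4, 2↦3, 3↦0, 4↦0]  zeros at y ∈ {3, 4}
Collecting zeros: affine points = {(1, 2), (1, 3), (4, 3), (4, 4)}.
Total count |C(F_5)_aff| = 4.


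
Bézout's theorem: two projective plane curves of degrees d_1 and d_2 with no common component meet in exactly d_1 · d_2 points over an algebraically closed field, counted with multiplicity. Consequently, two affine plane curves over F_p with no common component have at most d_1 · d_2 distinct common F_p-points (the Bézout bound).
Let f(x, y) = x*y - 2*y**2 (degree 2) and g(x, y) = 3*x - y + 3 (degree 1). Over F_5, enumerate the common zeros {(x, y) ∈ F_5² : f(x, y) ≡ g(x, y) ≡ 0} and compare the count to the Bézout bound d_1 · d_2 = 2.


Common zeros: {(4, 0)}; count = 1; Bézout bound = 2.

deg(f) = 2, deg(g) = 1, so Bézout bound = 2.
Scan x ∈ F_5. For each x, list the y ∈ F_5 with f(x, y) ≡ 0 and those with g(x, y) ≡ 0 (mod 5); the common zeros in that column are the intersection.
  x = 0: f ≡ 0 at y ∈ {0}; g ≡ 0 at y ∈ {3}; common: ∅.
  x = 1: f ≡ 0 at y ∈ {0, 3}; g ≡ 0 at y ∈ {1}; common: ∅.
  x = 2: f ≡ 0 at y ∈ {0, 1}; g ≡ 0 at y ∈ {4}; common: ∅.
  x = 3: f ≡ 0 at y ∈ {0, 4}; g ≡ 0 at y ∈ {2}; common: ∅.
  x = 4: f ≡ 0 at y ∈ {0, 2}; g ≡ 0 at y ∈ {0}; common: {0}.
Collecting: common zeros = {(4, 0)}, so the count is 1.
Comparison with the Bézout bound: 1 ≤ 2 = deg(f)·deg(g), as expected for curves with no common component (the affine F_5-count falls short of the bound because intersections may lie at infinity, over extension fields, or carry multiplicity).


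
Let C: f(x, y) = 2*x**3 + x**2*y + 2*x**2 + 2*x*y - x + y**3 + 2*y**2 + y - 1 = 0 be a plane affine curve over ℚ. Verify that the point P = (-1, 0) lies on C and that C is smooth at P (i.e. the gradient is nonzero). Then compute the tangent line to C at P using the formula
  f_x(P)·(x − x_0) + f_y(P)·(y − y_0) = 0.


Tangent line at P: x + 1 = 0.

Step 1: f(-1, 0) = 0, so P lies on C.
Step 2: partial derivatives
  f_x(x, y) = 6*x**2 + 2*x*y + 4*x + 2*y - 1, f_y(x, y) = x**2 + 2*x + 3*y**2 + 4*y + 1.
  f_x(P) = 1, f_y(P) = 0 (gradient nonzero, so P is smooth).
Step 3: tangent line at P: 1·(x − -1) + 0·(y − 0) = 0.
Expanding: x + 1 = 0.


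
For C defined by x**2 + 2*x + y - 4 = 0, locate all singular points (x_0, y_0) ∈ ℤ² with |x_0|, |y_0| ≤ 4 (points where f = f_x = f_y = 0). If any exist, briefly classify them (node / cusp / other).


No singular points in the scanned grid; C is smooth there.

Compute partial derivatives:
  f_x = 2*x + 2.
  f_y = 1.
f_y = 1 is a nonzero constant, so f_y never vanishes: no point (x, y) can satisfy f = f_x = f_y = 0. In particular no (x, y) ∈ {−4, ..., 4}² is singular; the curve is smooth.


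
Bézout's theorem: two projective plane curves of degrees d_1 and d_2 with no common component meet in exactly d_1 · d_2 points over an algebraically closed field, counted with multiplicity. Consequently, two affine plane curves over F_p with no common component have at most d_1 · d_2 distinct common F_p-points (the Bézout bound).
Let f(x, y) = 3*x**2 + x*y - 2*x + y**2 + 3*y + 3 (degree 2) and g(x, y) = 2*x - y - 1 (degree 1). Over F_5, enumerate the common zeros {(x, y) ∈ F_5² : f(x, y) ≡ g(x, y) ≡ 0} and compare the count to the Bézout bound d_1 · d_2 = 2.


Common zeros: {(2, 3)}; count = 1; Bézout bound = 2.

deg(f) = 2, deg(g) = 1, so Bézout bound = 2.
Scan x ∈ F_5. For each x, list the y ∈ F_5 with f(x, y) ≡ 0 and those with g(x, y) ≡ 0 (mod 5); the common zeros in that column are the intersection.
  x = 0: f ≡ 0 at y ∈ ∅; g ≡ 0 at y ∈ {4}; common: ∅.
  x = 1: f ≡ 0 at y ∈ {3}; g ≡ 0 at y ∈ {1}; common: ∅.
  x = 2: f ≡ 0 at y ∈ {2, 3}; g ≡ 0 at y ∈ {3}; common: {3}.
  x = 3: f ≡ 0 at y ∈ {2}; g ≡ 0 at y ∈ {0}; common: ∅.
  x = 4: f ≡ 0 at y ∈ ∅; g ≡ 0 at y ∈ {2}; common: ∅.
Collecting: common zeros = {(2, 3)}, so the count is 1.
Comparison with the Bézout bound: 1 ≤ 2 = deg(f)·deg(g), as expected for curves with no common component (the affine F_5-count falls short of the bound because intersections may lie at infinity, over extension fields, or carry multiplicity).


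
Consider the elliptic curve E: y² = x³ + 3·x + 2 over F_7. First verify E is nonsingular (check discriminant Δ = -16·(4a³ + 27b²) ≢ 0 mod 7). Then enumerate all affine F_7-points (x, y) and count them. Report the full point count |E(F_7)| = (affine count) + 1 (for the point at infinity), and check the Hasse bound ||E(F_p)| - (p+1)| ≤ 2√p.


Affine points = {(0, 3), (0, 4), (2, 3), (2, 4), (4, 1), (4, 6), (5, 3), (5, 4)}; affine count = 8; |E(F_7)| = 9.

Discriminant check: Δ ∝ 4a³ + 27b² = 4·3³ + 27·2² = 4·27 + 27·4 ≡ 6 (mod 7). Nonzero ⇒ E is nonsingular.
For each x ∈ F_7, compute rhs = x³ + 3·x + 2 mod 7, then count y ∈ F_7 with y² ≡ rhs.
  x = 0: rhs = 2, matching y values: 3, 4 (2 points).
  x = 1: rhs = 6, matching y values: none (0 points).
  x = 2: rhs = 2, matching y values: 3, 4 (2 points).
  x = 3: rhs = 3, matching y values: none (0 points).
  x = 4: rhs = 1, matching y values: 1, 6 (2 points).
  x = 5: rhs = 2, matching y values: 3, 4 (2 points).
  x = 6: rhs = 5, matching y values: none (0 points).
Total affine count: 8.
Full point count |E(F_7)| = 8 + 1 = 9.
Hasse bound: |9 − (7+1)| = |1| = 1 ≤ 2√7 ≈ 5.2915 ✓.


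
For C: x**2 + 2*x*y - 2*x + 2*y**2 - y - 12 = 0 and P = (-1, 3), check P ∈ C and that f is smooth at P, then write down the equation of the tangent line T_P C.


Tangent line at P: 2*x + 9*y - 25 = 0.

Step 1: f(-1, 3) = 0, so P lies on C.
Step 2: partial derivatives
  f_x(x, y) = 2*x + 2*y - 2, f_y(x, y) = 2*x + 4*y - 1.
  f_x(P) = 2, f_y(P) = 9 (gradient nonzero, so P is smooth).
Step 3: tangent line at P: 2·(x − -1) + 9·(y − 3) = 0.
Expanding: 2*x + 9*y - 25 = 0.


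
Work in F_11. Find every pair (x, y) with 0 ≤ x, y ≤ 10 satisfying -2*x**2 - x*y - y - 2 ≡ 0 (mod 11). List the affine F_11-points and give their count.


Affine F_11-points: {(0, 9), (1, 9), (2, 4), (3, 6), (4, 2), (5, 6), (6, 2), (7, 4), (8, 10), (9, 10)}; count = 10.

For each of the 121 pairs (x, y) ∈ F_11², evaluate f(x, y) mod 11. Record the zeros.
  x = 0: [0↦9, 1↦8, 2↦7, 3↦6, 4↦5, 5↦4, 6↦3, 7↦2, 8↦1, 9↦0, 10↦10]  zeros at y ∈ {9}
  x = 1: [0↦7, 1↦5, 2↦3, 3↦1, 4↦10, 5↦8, 6↦6, 7↦4, 8↦2, 9↦0, 10↦9]  zeros at y ∈ {9}
  x = 2: [0↦1, 1↦9, 2↦6, 3↦3, 4↦0, 5↦8, 6↦5, 7↦2, 8↦10, 9↦7, 10↦4]  zeros at y ∈ {4}
  x = 3: [0↦2, 1↦9, 2↦5, 3↦1, 4↦8, 5↦4, 6↦0, 7↦7, 8↦3, 9↦10, 10↦6]  zeros at y ∈ {6}
  x = 4: [0↦10, 1↦5, 2↦0, 3↦6, 4↦1, 5↦7, 6↦2, 7↦8, 8↦3, 9↦9, 10↦4]  zeros at y ∈ {2}
  x = 5: [0↦3, 1↦8, 2↦2, 3↦7, 4↦1, 5↦6, 6↦0, 7↦5, 8↦10, 9↦4, 10↦9]  zeros at y ∈ {6}
  x = 6: [0↦3, 1↦7, 2↦0, 3↦4, 4↦8, 5↦1, 6↦5, 7↦9, 8↦2, 9↦6, 10↦10]  zeros at y ∈ {2}
  x = 7: [0↦10, 1↦2, 2↦5, 3↦8, 4↦0, 5↦3, 6↦6, 7↦9, 8↦1, 9↦4, 10↦7]  zeros at y ∈ {4}
  x = 8: [0↦2, 1↦4, 2↦6, 3↦8, 4↦10, 5↦1, 6↦3, 7↦5, 8↦7, 9↦9, 10↦0]  zeros at y ∈ {10}
  x = 9: [0↦1, 1↦2, 2↦3, 3↦4, 4↦5, 5↦6, 6↦7, 7↦8, 8↦9, 9↦10, 10↦0]  zeros at y ∈ {10}
  x = 10: [0↦7, 1↦7, 2↦7, 3↦7, 4↦7, 5↦7, 6↦7, 7↦7, 8↦7, 9↦7, 10↦7]  zeros at y ∈ ∅
Collecting zeros: affine points = {(0, 9), (1, 9), (2, 4), (3, 6), (4, 2), (5, 6), (6, 2), (7, 4), (8, 10), (9, 10)}.
Total count |C(F_11)_aff| = 10.


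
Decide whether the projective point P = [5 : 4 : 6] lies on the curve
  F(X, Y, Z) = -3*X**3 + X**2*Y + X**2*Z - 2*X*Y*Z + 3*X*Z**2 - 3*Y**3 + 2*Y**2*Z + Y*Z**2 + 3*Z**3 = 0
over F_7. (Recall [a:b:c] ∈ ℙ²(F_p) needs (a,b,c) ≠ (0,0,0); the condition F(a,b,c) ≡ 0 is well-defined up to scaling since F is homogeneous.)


F(5,4,6) ≡ 1 (mod 7); P is NOT on the curve.

Evaluate F(5, 4, 6) term-by-term (mod 7).
  -3*X**3 ↦ -3·125·1·1 = -375
  X**2*Y ↦ 1·25·4·1 = 100
  X**2*Z ↦ 1·25·1·6 = 150
  -2*X*Y*Z ↦ -2·5·4·6 = -240
  3*X*Z**2 ↦ 3·5·1·36 = 540
  -3*Y**3 ↦ -3·1·64·1 = -192
  2*Y**2*Z ↦ 2·1·16·6 = 192
  Y*Z**2 ↦ 1·1·4·36 = 144
  3*Z**3 ↦ 3·1·1·216 = 648
Sum: F(5, 4, 6) = (-375) + (100) + (150) + (-240) + (540) + (-192) + (192) + (144) + (648) = 967.
Reducing mod 7: 967 ≡ 1 (mod 7).
Since F(a, b, c) ≡ 1 ≠ 0 (mod 7), P does NOT lie on the curve.


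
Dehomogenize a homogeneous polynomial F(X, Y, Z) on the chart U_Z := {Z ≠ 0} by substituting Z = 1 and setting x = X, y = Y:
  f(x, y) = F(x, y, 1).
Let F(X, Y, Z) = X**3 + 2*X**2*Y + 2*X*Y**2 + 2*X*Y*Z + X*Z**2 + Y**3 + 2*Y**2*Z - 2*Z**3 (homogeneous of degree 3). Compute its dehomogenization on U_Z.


f(x, y) = x**3 + 2*x**2*y + 2*x*y**2 + 2*x*y + x + y**3 + 2*y**2 - 2

On U_Z we set Z = 1. Each monomial c·X^i·Y^j·Z^k in F becomes c·x^i·y^j·1^k = c·x^i·y^j.
Substituting Z = 1: F(X, Y, 1) = x**3 + 2*x**2*y + 2*x*y**2 + 2*x*y + x + y**3 + 2*y**2 - 2.
Note: deg(f) ≤ deg(F) = 3; strict inequality happens when F is divisible by Z (lost terms).


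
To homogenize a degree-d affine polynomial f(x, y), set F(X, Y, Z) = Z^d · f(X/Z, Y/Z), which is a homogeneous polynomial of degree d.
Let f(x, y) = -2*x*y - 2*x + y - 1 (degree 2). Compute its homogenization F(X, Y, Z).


F(X, Y, Z) = -2*X*Y - 2*X*Z + Y*Z - Z**2

deg(f) = 2.
Substitute x = X/Z, y = Y/Z into f, then multiply by Z^2.
  monomial -2·x^1·y^1 ↦ -2·X^1·Y^1·Z^0.
  monomial -2·x^1·y^0 ↦ -2·X^1·Y^0·Z^1.
  monomial 1·x^0·y^1 ↦ 1·X^0·Y^1·Z^1.
  monomial -1·x^0·y^0 ↦ -1·X^0·Y^0·Z^2.
Collecting: F(X, Y, Z) = -2*X*Y - 2*X*Z + Y*Z - Z**2.


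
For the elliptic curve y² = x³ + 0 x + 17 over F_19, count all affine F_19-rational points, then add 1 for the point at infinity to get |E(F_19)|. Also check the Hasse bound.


Affine points = {(0, 6), (0, 13), (2, 5), (2, 14), (3, 5), (3, 14), (4, 9), (4, 10), (5, 3), (5, 16), (6, 9), (6, 10), (8, 4), (8, 15), (9, 9), (9, 10), (12, 4), (12, 15), (14, 5), (14, 14), (16, 3), (16, 16), (17, 3), (17, 16), (18, 4), (18, 15)}; affine count = 26; |E(F_19)| = 27.

Discriminant check: Δ ∝ 4a³ + 27b² = 4·0³ + 27·17² = 4·0 + 27·289 ≡ 13 (mod 19). Nonzero ⇒ E is nonsingular.
For each x ∈ F_19, compute rhs = x³ + 0·x + 17 mod 19, then count y ∈ F_19 with y² ≡ rhs.
  x = 0: rhs = 17, matching y values: 6, 13 (2 points).
  x = 1: rhs = 18, matching y values: none (0 points).
  x = 2: rhs = 6, matching y values: 5, 14 (2 points).
  x = 3: rhs = 6, matching y values: 5, 14 (2 points).
  x = 4: rhs = 5, matching y values: 9, 10 (2 points).
  x = 5: rhs = 9, matching y values: 3, 16 (2 points).
  x = 6: rhs = 5, matching y values: 9, 10 (2 points).
  x = 7: rhs = 18, matching y values: none (0 points).
  x = 8: rhs = 16, matching y values: 4, 15 (2 points).
  x = 9: rhs = 5, matching y values: 9, 10 (2 points).
  x = 10: rhs = 10, matching y values: none (0 points).
  x = 11: rhs = 18, matching y values: none (0 points).
  x = 12: rhs = 16, matching y values: 4, 15 (2 points).
  x = 13: rhs = 10, matching y values: none (0 points).
  x = 14: rhs = 6, matching y values: 5, 14 (2 points).
  x = 15: rhs = 10, matching y values: none (0 points).
  x = 16: rhs = 9, matching y values: 3, 16 (2 points).
  x = 17: rhs = 9, matching y values: 3, 16 (2 points).
  x = 18: rhs = 16, matching y values: 4, 15 (2 points).
Total affine count: 26.
Full point count |E(F_19)| = 26 + 1 = 27.
Hasse bound: |27 − (19+1)| = |7| = 7 ≤ 2√19 ≈ 8.7178 ✓.


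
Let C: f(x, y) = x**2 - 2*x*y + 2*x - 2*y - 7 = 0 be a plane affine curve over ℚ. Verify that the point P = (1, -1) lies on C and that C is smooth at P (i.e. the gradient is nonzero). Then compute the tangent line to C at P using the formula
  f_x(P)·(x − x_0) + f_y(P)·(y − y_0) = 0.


Tangent line at P: 6*x - 4*y - 10 = 0.

Step 1: f(1, -1) = 0, so P lies on C.
Step 2: partial derivatives
  f_x(x, y) = 2*x - 2*y + 2, f_y(x, y) = -2*x - 2.
  f_x(P) = 6, f_y(P) = -4 (gradient nonzero, so P is smooth).
Step 3: tangent line at P: 6·(x − 1) + -4·(y − -1) = 0.
Expanding: 6*x - 4*y - 10 = 0.


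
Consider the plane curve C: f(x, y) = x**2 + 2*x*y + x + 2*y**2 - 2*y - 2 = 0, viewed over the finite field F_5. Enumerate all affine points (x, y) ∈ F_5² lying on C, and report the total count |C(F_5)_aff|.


Affine F_5-points: {(0, 3), (1, 0), (3, 0), (3, 3)}; count = 4.

For each of the 25 pairs (x, y) ∈ F_5², evaluate f(x, y) mod 5. Record the zeros.
  x = 0: [0↦3, 1↦3, 2↦2, 3↦0, 4↦2]  zeros at y ∈ {3}
  x = 1: [0↦0, 1↦2, 2↦3, 3↦3, 4↦2]  zeros at y ∈ {0}
  x = 2: [0↦4, 1↦3, 2↦1, 3↦3, 4↦4]  zeros at y ∈ ∅
  x = 3: [0↦0, 1↦1, 2↦1, 3↦0, 4↦3]  zeros at y ∈ {0, 3}
  x = 4: [0↦3, 1↦1, 2↦3, 3↦4, 4↦4]  zeros at y ∈ ∅
Collecting zeros: affine points = {(0, 3), (1, 0), (3, 0), (3, 3)}.
Total count |C(F_5)_aff| = 4.


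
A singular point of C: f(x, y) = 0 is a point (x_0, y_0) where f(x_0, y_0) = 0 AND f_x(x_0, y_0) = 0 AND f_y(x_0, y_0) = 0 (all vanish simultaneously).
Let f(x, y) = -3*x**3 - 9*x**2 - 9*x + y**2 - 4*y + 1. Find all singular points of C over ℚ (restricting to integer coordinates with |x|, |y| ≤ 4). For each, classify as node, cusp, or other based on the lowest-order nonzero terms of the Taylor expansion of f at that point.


Singular points: {(-1, 2)}; classification: cusp.

Compute partial derivatives:
  f_x = -9*x**2 - 18*x - 9.
  f_y = 2*y - 4.
Scan x_0 ∈ {−4, ..., 4}. For each x_0, f_y(x_0, y) is a polynomial in y; find its integer roots y ∈ {−4, ..., 4}, then test f_x and f at those candidates.
  x = -4: f_y(-4, y) = 2*y - 4; vanishes at y ∈ {2}. (-4, 2): f_x = -81 ≠ 0.
  x = -3: f_y(-3, y) = 2*y - 4; vanishes at y ∈ {2}. (-3, 2): f_x = -36 ≠ 0.
  x = -2: f_y(-2, y) = 2*y - 4; vanishes at y ∈ {2}. (-2, 2): f_x = -9 ≠ 0.
  x = -1: f_y(-1, y) = 2*y - 4; vanishes at y ∈ {2}. (-1, 2): f_x = 0, f = 0 — SINGULAR.
  x = 0: f_y(0, y) = 2*y - 4; vanishes at y ∈ {2}. (0, 2): f_x = -9 ≠ 0.
  x = 1: f_y(1, y) = 2*y - 4; vanishes at y ∈ {2}. (1, 2): f_x = -36 ≠ 0.
  x = 2: f_y(2, y) = 2*y - 4; vanishes at y ∈ {2}. (2, 2): f_x = -81 ≠ 0.
  x = 3: f_y(3, y) = 2*y - 4; vanishes at y ∈ {2}. (3, 2): f_x = -144 ≠ 0.
  x = 4: f_y(4, y) = 2*y - 4; vanishes at y ∈ {2}. (4, 2): f_x = -225 ≠ 0.
Only singular point on the grid: (-1, 2).
Classify: substitute x = -1 + u, y = 2 + v and expand: f = -3*u**3 + v**2.
No constant or linear terms (consistent with a singular point). Quadratic part: v**2. Cubic part: -3*u**3.
The quadratic part v**2 is a perfect square, so there is a single (double) tangent line v = 0, i.e. y = 2. Restricting the cubic part to that line (v = 0) leaves -3*u**3 ≠ 0, so f is not divisible by v and the branch is v² ≈ 3*u**3 to lowest order — this is a cusp.
Classification: cusp.
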